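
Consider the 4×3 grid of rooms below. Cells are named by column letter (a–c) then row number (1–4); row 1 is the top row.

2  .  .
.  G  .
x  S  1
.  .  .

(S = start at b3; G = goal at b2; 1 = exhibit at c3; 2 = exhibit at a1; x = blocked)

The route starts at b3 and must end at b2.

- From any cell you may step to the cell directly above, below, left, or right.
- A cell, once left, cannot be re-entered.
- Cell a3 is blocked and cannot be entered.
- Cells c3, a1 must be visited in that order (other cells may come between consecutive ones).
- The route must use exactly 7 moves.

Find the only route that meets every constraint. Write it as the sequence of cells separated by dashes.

b3 - c3 - c2 - c1 - b1 - a1 - a2 - b2

The waypoints must appear in the order c3, a1, with no cell reused.
Route from b3: right to c3, 2× up (reaching c1), 2× left (reaching a1), down to a2, right to b2 — 7 moves in all.
Check: order respected (1 at step 1, 2 at step 5); 7 moves as required.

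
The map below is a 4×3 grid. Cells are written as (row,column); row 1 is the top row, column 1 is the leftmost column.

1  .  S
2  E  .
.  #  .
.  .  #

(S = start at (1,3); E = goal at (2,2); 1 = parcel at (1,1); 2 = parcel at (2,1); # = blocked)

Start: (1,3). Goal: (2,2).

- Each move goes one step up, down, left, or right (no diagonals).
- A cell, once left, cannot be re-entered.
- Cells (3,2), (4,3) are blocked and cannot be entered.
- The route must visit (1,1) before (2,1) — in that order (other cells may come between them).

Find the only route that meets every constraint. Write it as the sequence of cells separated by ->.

(1,3) -> (1,2) -> (1,1) -> (2,1) -> (2,2)

The waypoints must appear in the order (1,1), (2,1), with no cell reused.
Route from (1,3): 2× left (reaching (1,1)), down to (2,1), right to (2,2) — 4 moves in all.
Check: order respected (1 at step 2, 2 at step 3).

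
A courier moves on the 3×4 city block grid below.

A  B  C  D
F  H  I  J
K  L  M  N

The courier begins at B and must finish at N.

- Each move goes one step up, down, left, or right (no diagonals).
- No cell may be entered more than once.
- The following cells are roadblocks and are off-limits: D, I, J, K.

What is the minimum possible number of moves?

4

The Manhattan distance from B to N is |1−3| + |2−4| = 4, so at least 4 moves are needed.
A route of 4 moves achieves this: B → H → L → M → N.
Since 4 matches the lower bound, it is optimal.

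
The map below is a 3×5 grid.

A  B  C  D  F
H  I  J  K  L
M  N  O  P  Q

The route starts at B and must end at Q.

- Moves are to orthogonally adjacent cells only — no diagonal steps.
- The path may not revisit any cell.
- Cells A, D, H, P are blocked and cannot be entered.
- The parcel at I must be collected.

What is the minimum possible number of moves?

5

Any route passes through I somewhere between B and Q. Summing Manhattan distances along the two legs (B → I → Q) gives a lower bound of 1 + 4 = 5 moves.
A route of 5 moves achieves this: B → I → J → K → L → Q.
Since 5 matches the lower bound, it is optimal.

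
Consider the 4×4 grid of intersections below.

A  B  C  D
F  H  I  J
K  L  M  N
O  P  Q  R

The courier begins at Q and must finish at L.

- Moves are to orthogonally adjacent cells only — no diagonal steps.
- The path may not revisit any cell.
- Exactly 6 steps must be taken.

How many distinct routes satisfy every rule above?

7

Need simple routes of exactly 6 moves from Q to L (Manhattan distance 2, so 2 moves are spent on a detour and 2 undoing it).
Enumerating: Q M I C B H L | Q M I H F K L | Q M N J I H L | Q P O K F H L | Q R N J I M L | Q R N J I H L | Q R N M I H L.
That gives 7 routes.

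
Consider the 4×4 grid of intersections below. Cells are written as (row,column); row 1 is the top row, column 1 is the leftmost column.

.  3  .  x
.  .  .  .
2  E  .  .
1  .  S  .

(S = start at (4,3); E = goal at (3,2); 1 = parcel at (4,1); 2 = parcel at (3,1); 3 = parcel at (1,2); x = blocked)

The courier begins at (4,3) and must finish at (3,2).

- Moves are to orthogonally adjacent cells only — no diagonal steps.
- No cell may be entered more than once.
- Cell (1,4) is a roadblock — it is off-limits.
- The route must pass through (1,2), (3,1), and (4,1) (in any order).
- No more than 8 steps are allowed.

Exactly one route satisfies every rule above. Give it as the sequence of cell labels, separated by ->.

The budget equals the shortest possible length, so every move has to be on a shortest route through the required cells.
Route from (4,3): 2× left (reaching (4,1)), 3× up (reaching (1,1)), right to (1,2), 2× down (reaching (3,2)) — 8 moves in all.
Check: all required cells visited; 8 ≤ 8 moves.

(4,3) -> (4,2) -> (4,1) -> (3,1) -> (2,1) -> (1,1) -> (1,2) -> (2,2) -> (3,2)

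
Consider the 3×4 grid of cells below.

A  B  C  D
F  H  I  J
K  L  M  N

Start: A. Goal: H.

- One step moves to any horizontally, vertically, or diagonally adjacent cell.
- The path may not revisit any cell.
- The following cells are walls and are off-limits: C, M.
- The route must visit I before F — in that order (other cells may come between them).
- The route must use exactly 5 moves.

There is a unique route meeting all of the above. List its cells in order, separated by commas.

The waypoints must appear in the order I, F, with no cell reused.
Route from A: right 1 to B, down-right 1 to I, down-left 1 to L, up-left 1 to F, right 1 to H — 5 moves in all.
Check: order respected (I at step 2, F at step 4); 5 moves as required.

A, B, I, L, F, H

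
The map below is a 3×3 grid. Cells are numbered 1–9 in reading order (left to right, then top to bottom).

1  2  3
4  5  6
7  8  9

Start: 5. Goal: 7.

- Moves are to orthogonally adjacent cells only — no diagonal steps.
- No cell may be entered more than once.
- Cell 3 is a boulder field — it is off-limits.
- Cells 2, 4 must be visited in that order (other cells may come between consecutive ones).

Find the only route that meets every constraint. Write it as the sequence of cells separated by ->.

5 -> 2 -> 1 -> 4 -> 7

The waypoints must appear in the order 2, 4, with no cell reused.
Route from 5: up 1 to 2, left 1 to 1, down 2 to 7 — 4 moves in all.
Check: order respected (2 at step 1, 4 at step 3).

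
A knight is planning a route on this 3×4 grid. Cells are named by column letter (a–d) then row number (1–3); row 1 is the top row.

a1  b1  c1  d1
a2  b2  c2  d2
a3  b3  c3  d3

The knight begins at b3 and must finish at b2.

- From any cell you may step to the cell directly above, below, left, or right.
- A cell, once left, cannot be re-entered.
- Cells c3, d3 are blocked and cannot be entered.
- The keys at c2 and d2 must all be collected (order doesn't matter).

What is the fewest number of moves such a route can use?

Any route passes through c2 and d2 in some order between b3 and b2. Summing Manhattan distances along each leg and taking the cheapest ordering (b3 → c2 → d2 → b2) gives a lower bound of 2 + 1 + 2 = 5 moves.
The shortest route satisfying every rule uses 9 moves: b3 → a3 → a2 → a1 → b1 → c1 → d1 → d2 → c2 → b2.
The bound of 5 isn't tight here; checking systematically, no route of length 5 through 8 satisfies every constraint (on a 4-connected grid the length of any start-to-goal walk has the same parity as the Manhattan bound, so only lengths 5, 7, 9, … need checking), so 9 is the minimum.

9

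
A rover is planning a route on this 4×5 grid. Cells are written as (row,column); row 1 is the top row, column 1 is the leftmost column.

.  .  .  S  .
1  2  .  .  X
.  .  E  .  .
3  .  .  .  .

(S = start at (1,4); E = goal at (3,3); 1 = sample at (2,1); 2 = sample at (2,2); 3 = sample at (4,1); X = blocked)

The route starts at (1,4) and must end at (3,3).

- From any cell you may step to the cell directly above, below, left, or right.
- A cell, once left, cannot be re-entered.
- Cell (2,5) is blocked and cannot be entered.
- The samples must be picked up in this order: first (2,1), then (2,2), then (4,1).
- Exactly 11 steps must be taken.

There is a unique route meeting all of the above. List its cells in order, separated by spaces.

(1,4) (1,3) (1,2) (1,1) (2,1) (2,2) (3,2) (3,1) (4,1) (4,2) (4,3) (3,3)

The waypoints must appear in the order (2,1), (2,2), (4,1), with no cell reused.
Route from (1,4): 3× left (reaching (1,1)), down to (2,1), right to (2,2), down to (3,2), left to (3,1), down to (4,1), 2× right (reaching (4,3)), up to (3,3) — 11 moves in all.
Check: order respected (1 at step 4, 2 at step 5, 3 at step 8); 11 moves as required.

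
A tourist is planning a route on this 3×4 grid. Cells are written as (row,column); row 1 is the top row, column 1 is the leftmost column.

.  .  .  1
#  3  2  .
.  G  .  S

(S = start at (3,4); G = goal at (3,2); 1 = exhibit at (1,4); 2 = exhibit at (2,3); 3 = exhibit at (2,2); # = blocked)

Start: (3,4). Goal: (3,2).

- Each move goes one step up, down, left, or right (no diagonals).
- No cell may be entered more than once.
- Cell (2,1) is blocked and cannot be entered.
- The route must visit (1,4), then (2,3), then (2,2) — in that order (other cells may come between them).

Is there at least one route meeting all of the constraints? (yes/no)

One route that works: (3,4) → (2,4) → (1,4) → (1,3) → (2,3) → (2,2) → (3,2).

yes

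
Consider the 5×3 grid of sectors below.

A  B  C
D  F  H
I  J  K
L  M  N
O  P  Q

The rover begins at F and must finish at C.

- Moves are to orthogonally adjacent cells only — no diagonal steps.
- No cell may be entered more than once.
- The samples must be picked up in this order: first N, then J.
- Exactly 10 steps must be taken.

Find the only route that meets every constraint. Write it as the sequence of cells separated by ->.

The waypoints must appear in the order N, J, with no cell reused.
Route from F: right 1 to H, down 2 to N, left 1 to M, up 1 to J, left 1 to I, up 2 to A, right 2 to C — 10 moves in all.
Check: order respected (N at step 3, J at step 5); 10 moves as required.

F -> H -> K -> N -> M -> J -> I -> D -> A -> B -> C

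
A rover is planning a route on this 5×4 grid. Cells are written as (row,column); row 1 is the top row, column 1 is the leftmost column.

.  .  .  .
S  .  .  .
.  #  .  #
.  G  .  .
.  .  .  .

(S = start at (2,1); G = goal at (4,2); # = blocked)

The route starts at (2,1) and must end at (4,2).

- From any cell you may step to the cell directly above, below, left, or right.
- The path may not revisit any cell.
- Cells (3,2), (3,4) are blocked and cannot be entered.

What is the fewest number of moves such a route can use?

The Manhattan distance from (2,1) to (4,2) is |2−4| + |1−2| = 3, so at least 3 moves are needed.
A route of 3 moves achieves this: (2,1) → (3,1) → (4,1) → (4,2).
Since 3 matches the lower bound, it is optimal.

3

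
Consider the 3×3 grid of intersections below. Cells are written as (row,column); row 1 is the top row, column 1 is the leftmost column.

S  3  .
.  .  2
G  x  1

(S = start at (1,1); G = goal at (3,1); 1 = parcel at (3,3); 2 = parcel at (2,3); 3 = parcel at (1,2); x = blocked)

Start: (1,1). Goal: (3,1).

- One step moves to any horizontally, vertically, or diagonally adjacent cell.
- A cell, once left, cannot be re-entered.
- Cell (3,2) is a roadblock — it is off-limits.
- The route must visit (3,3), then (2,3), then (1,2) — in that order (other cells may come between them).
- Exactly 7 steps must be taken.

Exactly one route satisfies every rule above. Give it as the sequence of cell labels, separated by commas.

(1,1), (2,2), (3,3), (2,3), (1,3), (1,2), (2,1), (3,1)

The waypoints must appear in the order (3,3), (2,3), (1,2), with no cell reused.
Route from (1,1): 2× down-right (reaching (3,3)), 2× up (reaching (1,3)), left to (1,2), down-left to (2,1), down to (3,1) — 7 moves in all.
Check: order respected (1 at step 2, 2 at step 3, 3 at step 5); 7 moves as required.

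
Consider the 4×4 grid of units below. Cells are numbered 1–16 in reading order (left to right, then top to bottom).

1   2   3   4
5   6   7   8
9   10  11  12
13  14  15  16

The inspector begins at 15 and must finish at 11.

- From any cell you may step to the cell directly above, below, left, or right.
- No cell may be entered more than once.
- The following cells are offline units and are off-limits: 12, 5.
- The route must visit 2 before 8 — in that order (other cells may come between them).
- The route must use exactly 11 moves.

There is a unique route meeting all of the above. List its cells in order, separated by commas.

15, 14, 13, 9, 10, 6, 2, 3, 4, 8, 7, 11

The waypoints must appear in the order 2, 8, with no cell reused.
Route from 15: left 2 to 13, up 1 to 9, right 1 to 10, up 2 to 2, right 2 to 4, down 1 to 8, left 1 to 7, down 1 to 11 — 11 moves in all.
Check: order respected (2 at step 6, 8 at step 9); 11 moves as required.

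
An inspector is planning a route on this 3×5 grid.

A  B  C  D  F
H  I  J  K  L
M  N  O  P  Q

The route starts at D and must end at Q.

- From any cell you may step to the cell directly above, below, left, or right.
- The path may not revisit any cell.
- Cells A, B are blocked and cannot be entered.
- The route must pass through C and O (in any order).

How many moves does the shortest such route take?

5

Any route passes through C and O in some order between D and Q. Summing Manhattan distances along each leg and taking the cheapest ordering (D → C → O → Q) gives a lower bound of 1 + 2 + 2 = 5 moves.
A route of 5 moves achieves this: D → C → J → O → P → Q.
Since 5 matches the lower bound, it is optimal.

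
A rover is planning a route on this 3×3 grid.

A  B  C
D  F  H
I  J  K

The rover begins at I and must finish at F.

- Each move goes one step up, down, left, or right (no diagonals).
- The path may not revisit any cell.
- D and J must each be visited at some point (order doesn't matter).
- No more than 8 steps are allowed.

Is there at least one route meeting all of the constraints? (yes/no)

One route that works: I → D → A → B → C → H → K → J → F.

yes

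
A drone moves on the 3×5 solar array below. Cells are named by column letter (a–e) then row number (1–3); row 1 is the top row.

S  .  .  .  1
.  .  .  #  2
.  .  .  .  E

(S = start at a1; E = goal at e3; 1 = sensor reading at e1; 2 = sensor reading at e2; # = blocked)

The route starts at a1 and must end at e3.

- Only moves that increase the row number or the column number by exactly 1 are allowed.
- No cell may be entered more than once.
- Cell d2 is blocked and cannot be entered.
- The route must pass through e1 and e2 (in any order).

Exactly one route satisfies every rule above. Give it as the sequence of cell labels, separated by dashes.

a1 - b1 - c1 - d1 - e1 - e2 - e3

Moves only go right or down, so the column and row indices never decrease.
Route from a1: right 4 to e1, down 2 to e3 — 6 moves in all.
Check: all required cells visited.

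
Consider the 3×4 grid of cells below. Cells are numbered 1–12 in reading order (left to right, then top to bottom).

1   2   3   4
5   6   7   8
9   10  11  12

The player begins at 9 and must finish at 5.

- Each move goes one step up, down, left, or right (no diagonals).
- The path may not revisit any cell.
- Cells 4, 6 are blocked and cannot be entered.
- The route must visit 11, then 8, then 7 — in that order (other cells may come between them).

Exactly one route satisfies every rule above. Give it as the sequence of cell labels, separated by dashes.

9 - 10 - 11 - 12 - 8 - 7 - 3 - 2 - 1 - 5

The waypoints must appear in the order 11, 8, 7, with no cell reused.
Route from 9: 3× right (reaching 12), up to 8, left to 7, up to 3, 2× left (reaching 1), down to 5 — 9 moves in all.
Check: order respected (11 at step 2, 8 at step 4, 7 at step 5).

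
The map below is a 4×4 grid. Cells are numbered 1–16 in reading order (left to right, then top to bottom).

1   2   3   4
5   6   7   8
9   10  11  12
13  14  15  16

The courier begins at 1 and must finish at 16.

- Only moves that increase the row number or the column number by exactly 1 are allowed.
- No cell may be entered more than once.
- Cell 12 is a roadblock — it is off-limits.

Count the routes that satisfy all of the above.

A right/down-only route from 1 to 16 makes exactly 3 down-moves and 3 right-moves in some order.
With no other constraints that would be C(6,3) = 20 routes.
Subtract routes through each blocked cell (inclusion–exclusion for overlaps): − through 12: 10 → 10.
That gives 10 routes.

10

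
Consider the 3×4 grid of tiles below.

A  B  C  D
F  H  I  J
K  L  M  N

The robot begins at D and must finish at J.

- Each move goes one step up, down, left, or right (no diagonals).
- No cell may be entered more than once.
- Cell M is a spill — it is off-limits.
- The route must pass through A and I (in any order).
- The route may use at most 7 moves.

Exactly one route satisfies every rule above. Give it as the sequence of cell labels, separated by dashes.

D - C - B - A - F - H - I - J

The 7-move cap with required stops at A, I leaves no slack for detours.
Route from D: 3× left (reaching A), down to F, 3× right (reaching J) — 7 moves in all.
Check: all required cells visited; 7 ≤ 7 moves.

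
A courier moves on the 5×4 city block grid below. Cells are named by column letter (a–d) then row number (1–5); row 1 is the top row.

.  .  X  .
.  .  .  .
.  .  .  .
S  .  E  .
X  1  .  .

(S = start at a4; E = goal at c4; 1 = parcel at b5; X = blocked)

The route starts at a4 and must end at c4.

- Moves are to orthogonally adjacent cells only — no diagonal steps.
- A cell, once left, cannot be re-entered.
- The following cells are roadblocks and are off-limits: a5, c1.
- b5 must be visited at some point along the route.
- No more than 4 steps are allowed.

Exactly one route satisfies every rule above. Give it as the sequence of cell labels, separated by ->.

The 4-move cap with required stops at b5 leaves no slack for detours.
Route from a4: right to b4, down to b5, right to c5, up to c4 — 4 moves in all.
Check: all required cells visited; 4 ≤ 4 moves.

a4 -> b4 -> b5 -> c5 -> c4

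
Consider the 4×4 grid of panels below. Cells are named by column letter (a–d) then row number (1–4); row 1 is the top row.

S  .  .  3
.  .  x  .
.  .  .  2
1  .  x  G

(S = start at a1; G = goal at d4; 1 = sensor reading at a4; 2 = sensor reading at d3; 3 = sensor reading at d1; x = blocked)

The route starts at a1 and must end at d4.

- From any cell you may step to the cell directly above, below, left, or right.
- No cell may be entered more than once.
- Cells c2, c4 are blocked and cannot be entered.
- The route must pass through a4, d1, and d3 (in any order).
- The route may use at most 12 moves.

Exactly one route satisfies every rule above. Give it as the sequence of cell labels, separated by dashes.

Any route must reach a4, d1, and d3 and still end at d4 within 12 moves, so the order of the required stops is forced.
Route from a1: down 3 to a4, right 1 to b4, up 3 to b1, right 2 to d1, down 3 to d4 — 12 moves in all.
Check: all required cells visited; 12 ≤ 12 moves.

a1 - a2 - a3 - a4 - b4 - b3 - b2 - b1 - c1 - d1 - d2 - d3 - d4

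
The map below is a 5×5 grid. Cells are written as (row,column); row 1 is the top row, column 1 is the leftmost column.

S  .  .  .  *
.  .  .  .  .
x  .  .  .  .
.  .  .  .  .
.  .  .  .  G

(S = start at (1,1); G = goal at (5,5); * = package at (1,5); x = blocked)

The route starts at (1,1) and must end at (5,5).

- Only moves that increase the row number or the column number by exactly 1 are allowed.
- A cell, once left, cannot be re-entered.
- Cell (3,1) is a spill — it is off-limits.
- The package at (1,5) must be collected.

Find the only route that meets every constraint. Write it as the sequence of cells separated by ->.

(1,1) -> (1,2) -> (1,3) -> (1,4) -> (1,5) -> (2,5) -> (3,5) -> (4,5) -> (5,5)

Moves only go right or down, so the column and row indices never decrease.
Route from (1,1): right 4 to (1,5), down 4 to (5,5) — 8 moves in all.
Check: all required cells visited.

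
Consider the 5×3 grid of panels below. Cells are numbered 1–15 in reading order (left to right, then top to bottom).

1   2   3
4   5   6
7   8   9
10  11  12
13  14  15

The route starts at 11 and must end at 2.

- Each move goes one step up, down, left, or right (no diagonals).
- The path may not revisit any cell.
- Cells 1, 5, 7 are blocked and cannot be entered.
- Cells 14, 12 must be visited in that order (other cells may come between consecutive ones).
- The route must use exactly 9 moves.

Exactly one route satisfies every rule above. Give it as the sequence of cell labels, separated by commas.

The waypoints must appear in the order 14, 12, with no cell reused.
Route from 11: left to 10, down to 13, 2× right (reaching 15), 4× up (reaching 3), left to 2 — 9 moves in all.
Check: order respected (14 at step 3, 12 at step 5); 9 moves as required.

11, 10, 13, 14, 15, 12, 9, 6, 3, 2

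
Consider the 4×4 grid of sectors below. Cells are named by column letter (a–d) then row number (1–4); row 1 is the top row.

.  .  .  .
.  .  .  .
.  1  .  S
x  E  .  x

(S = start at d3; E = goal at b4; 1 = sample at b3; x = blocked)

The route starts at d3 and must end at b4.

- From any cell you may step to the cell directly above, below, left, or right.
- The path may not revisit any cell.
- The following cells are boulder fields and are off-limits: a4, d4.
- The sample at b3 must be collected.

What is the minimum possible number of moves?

Any route passes through b3 somewhere between d3 and b4. Summing Manhattan distances along the two legs (d3 → b3 → b4) gives a lower bound of 2 + 1 = 3 moves.
A route of 3 moves achieves this: d3 → c3 → b3 → b4.
Since 3 matches the lower bound, it is optimal.

3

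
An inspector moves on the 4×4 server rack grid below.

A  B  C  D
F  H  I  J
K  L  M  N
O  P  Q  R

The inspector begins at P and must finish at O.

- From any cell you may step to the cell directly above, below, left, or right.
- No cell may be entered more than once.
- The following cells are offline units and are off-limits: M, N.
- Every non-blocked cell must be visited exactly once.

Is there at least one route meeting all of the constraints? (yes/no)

Cell R has only one open neighbour but is neither the start nor the goal, so a Hamiltonian route would have to both enter and leave it through the same neighbour — impossible without revisiting.

no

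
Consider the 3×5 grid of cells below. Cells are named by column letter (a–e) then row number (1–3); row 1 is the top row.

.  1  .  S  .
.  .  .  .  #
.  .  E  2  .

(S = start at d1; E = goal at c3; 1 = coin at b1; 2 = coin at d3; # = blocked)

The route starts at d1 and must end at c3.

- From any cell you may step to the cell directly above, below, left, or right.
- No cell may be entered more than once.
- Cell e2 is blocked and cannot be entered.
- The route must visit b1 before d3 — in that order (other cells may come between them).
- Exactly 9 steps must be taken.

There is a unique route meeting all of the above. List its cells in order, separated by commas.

d1, c1, b1, a1, a2, b2, c2, d2, d3, c3

The waypoints must appear in the order b1, d3, with no cell reused.
Route from d1: left 3 to a1, down 1 to a2, right 3 to d2, down 1 to d3, left 1 to c3 — 9 moves in all.
Check: order respected (1 at step 2, 2 at step 8); 9 moves as required.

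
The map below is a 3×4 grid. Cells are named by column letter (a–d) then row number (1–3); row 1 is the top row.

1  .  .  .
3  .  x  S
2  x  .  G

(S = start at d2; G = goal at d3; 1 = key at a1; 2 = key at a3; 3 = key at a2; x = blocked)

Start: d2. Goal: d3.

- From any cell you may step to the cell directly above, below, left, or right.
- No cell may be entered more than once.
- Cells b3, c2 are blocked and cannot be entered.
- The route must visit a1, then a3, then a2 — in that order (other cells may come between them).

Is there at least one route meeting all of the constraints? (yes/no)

no

a3 must be visited but has only one open neighbour (a2), and it is neither the start nor the goal — the route would have to enter and leave through a2, re-entering it.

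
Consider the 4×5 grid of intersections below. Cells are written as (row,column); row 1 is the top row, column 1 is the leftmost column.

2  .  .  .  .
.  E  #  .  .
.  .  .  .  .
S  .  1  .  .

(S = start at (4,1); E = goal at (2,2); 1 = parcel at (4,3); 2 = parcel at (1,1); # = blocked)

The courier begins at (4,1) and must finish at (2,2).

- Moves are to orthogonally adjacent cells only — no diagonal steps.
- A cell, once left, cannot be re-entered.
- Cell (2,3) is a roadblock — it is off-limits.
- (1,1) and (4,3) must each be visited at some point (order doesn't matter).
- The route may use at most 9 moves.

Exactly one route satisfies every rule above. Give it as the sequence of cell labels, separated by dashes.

(4,1) - (4,2) - (4,3) - (3,3) - (3,2) - (3,1) - (2,1) - (1,1) - (1,2) - (2,2)

The 9-move cap with required stops at (1,1), (4,3) leaves no slack for detours.
Route from (4,1): 2× right (reaching (4,3)), up to (3,3), 2× left (reaching (3,1)), 2× up (reaching (1,1)), right to (1,2), down to (2,2) — 9 moves in all.
Check: all required cells visited; 9 ≤ 9 moves.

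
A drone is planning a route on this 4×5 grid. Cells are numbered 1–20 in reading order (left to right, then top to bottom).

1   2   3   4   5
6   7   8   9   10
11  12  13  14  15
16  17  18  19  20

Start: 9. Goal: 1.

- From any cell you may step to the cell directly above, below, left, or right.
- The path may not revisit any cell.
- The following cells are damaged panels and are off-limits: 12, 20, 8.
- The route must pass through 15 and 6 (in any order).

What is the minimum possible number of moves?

10

Any route passes through 15 and 6 in some order between 9 and 1. Summing Manhattan distances along each leg and taking the cheapest ordering (9 → 15 → 6 → 1) gives a lower bound of 2 + 5 + 1 = 8 moves.
That bound ignores the blocked cells. Measuring each leg by the fewest moves that actually steer around them (9→15: 2; 15→6: 7; 6→1: 1) raises the lower bound to 10.
A route of 10 moves exists: 9 → 14 → 15 → 10 → 5 → 4 → 3 → 2 → 7 → 6 → 1.
Since 10 matches that lower bound, it is optimal.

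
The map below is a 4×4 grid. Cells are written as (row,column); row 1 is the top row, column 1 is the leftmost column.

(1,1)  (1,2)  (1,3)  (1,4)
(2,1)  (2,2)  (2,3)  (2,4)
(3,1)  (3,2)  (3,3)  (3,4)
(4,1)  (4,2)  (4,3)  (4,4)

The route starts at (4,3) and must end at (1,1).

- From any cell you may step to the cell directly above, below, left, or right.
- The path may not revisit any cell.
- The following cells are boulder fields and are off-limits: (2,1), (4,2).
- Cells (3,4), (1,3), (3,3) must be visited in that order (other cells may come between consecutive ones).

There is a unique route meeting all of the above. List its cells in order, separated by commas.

The waypoints must appear in the order (3,4), (1,3), (3,3), with no cell reused.
Route from (4,3): right to (4,4), 3× up (reaching (1,4)), left to (1,3), 2× down (reaching (3,3)), left to (3,2), 2× up (reaching (1,2)), left to (1,1) — 11 moves in all.
Check: order respected ((3,4) at step 2, (1,3) at step 5, (3,3) at step 7).

(4,3), (4,4), (3,4), (2,4), (1,4), (1,3), (2,3), (3,3), (3,2), (2,2), (1,2), (1,1)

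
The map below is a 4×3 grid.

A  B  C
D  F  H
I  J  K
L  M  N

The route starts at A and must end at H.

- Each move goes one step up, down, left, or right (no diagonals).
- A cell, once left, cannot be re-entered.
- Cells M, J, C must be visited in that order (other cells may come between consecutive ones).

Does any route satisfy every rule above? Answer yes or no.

yes

One route that works: A → D → I → L → M → J → F → B → C → H.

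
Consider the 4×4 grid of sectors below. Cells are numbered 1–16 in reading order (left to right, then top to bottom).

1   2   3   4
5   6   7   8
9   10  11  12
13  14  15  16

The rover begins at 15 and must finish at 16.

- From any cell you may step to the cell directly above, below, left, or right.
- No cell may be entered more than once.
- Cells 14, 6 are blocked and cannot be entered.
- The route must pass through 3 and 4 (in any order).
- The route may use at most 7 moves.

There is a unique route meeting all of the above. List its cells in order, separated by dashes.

The 7-move cap with required stops at 3, 4 leaves no slack for detours.
Route from 15: up 3 to 3, right 1 to 4, down 3 to 16 — 7 moves in all.
Check: all required cells visited; 7 ≤ 7 moves.

15 - 11 - 7 - 3 - 4 - 8 - 12 - 16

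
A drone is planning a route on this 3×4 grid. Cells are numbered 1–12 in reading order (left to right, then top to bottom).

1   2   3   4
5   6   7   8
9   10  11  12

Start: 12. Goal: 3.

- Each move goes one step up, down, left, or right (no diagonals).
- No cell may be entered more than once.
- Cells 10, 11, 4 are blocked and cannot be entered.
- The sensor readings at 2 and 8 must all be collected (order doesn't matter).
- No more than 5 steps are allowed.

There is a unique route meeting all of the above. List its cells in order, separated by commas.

The budget equals the shortest possible length, so every move has to be on a shortest route through the required cells.
Route from 12: up 1 to 8, left 2 to 6, up 1 to 2, right 1 to 3 — 5 moves in all.
Check: all required cells visited; 5 ≤ 5 moves.

12, 8, 7, 6, 2, 3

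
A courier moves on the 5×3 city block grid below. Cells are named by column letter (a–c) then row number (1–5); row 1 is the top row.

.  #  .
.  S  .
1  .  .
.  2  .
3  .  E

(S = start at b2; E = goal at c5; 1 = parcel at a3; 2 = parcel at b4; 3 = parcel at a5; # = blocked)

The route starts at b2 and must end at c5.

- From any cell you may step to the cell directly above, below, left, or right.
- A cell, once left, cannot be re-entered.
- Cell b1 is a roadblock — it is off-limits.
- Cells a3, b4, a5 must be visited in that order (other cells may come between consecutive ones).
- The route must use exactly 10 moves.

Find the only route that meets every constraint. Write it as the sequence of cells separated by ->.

The waypoints must appear in the order a3, b4, a5, with no cell reused.
Route from b2: left 1 to a2, down 1 to a3, right 2 to c3, down 1 to c4, left 2 to a4, down 1 to a5, right 2 to c5 — 10 moves in all.
Check: order respected (1 at step 2, 2 at step 6, 3 at step 8); 10 moves as required.

b2 -> a2 -> a3 -> b3 -> c3 -> c4 -> b4 -> a4 -> a5 -> b5 -> c5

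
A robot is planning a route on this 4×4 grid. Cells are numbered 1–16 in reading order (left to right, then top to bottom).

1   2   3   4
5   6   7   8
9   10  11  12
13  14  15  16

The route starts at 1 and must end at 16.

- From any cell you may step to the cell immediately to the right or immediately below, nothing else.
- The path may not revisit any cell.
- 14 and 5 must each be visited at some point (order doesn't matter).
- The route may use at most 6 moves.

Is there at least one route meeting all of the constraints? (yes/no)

One route that works: 1 → 5 → 9 → 13 → 14 → 15 → 16.

yes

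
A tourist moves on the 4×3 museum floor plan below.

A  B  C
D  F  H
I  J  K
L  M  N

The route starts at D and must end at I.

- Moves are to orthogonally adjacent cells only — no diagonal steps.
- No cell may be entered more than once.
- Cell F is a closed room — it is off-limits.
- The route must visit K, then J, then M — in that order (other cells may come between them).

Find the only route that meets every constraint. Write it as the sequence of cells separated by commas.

D, A, B, C, H, K, J, M, L, I

The waypoints must appear in the order K, J, M, with no cell reused.
Route from D: up 1 to A, right 2 to C, down 2 to K, left 1 to J, down 1 to M, left 1 to L, up 1 to I — 9 moves in all.
Check: order respected (K at step 5, J at step 6, M at step 7).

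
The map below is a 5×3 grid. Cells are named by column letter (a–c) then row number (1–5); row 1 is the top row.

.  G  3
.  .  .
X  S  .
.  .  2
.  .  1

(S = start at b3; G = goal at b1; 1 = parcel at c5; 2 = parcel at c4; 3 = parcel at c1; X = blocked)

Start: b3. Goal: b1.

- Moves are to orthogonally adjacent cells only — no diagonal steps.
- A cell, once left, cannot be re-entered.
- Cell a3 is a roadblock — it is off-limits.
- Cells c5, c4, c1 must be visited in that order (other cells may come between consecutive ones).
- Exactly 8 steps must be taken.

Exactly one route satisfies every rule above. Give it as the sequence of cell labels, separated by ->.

b3 -> b4 -> b5 -> c5 -> c4 -> c3 -> c2 -> c1 -> b1

The waypoints must appear in the order c5, c4, c1, with no cell reused.
Route from b3: 2× down (reaching b5), right to c5, 4× up (reaching c1), left to b1 — 8 moves in all.
Check: order respected (1 at step 3, 2 at step 4, 3 at step 7); 8 moves as required.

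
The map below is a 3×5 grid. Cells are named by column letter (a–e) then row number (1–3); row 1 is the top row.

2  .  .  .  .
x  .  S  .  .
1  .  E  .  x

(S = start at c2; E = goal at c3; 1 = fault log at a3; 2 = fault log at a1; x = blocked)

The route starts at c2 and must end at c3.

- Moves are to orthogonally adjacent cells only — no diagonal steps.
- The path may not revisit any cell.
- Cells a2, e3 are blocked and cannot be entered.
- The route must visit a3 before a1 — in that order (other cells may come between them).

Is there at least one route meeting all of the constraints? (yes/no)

a3 must be visited but has only one open neighbour (b3), and it is neither the start nor the goal — the route would have to enter and leave through b3, re-entering it.

no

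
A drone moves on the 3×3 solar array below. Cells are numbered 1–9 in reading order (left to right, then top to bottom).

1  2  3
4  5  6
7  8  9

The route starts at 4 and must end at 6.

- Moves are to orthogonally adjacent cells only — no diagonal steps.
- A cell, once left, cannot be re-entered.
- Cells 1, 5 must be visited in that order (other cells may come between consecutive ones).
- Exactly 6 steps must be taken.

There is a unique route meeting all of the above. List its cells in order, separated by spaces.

4 1 2 5 8 9 6

The waypoints must appear in the order 1, 5, with no cell reused.
Route from 4: up 1 to 1, right 1 to 2, down 2 to 8, right 1 to 9, up 1 to 6 — 6 moves in all.
Check: order respected (1 at step 1, 5 at step 3); 6 moves as required.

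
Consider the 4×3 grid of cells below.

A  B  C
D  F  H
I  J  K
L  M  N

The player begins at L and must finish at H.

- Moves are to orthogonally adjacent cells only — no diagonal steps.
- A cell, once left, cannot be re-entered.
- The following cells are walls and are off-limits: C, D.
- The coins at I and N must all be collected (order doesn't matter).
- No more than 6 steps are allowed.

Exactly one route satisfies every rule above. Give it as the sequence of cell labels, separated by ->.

L -> I -> J -> M -> N -> K -> H

The budget equals the shortest possible length, so every move has to be on a shortest route through the required cells.
Route from L: up 1 to I, right 1 to J, down 1 to M, right 1 to N, up 2 to H — 6 moves in all.
Check: all required cells visited; 6 ≤ 6 moves.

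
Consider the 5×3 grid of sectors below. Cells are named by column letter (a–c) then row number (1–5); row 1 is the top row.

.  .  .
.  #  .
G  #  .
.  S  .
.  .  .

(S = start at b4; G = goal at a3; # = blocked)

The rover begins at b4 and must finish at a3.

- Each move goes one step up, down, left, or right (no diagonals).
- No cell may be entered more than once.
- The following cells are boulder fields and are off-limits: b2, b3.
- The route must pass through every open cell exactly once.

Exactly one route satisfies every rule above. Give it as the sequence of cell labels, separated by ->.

Need to visit all 13 open cells exactly once, starting at b4 and ending at a3.
Cell c3 has only two open neighbours (c2 and c4), so the path must pass straight through it: one of those is the cell it's entered from and the other is where it exits.
Route from b4: left 1 to a4, down 1 to a5, right 2 to c5, up 4 to c1, left 2 to a1, down 2 to a3 — 12 moves in all.
Check: all 13 open cells covered.

b4 -> a4 -> a5 -> b5 -> c5 -> c4 -> c3 -> c2 -> c1 -> b1 -> a1 -> a2 -> a3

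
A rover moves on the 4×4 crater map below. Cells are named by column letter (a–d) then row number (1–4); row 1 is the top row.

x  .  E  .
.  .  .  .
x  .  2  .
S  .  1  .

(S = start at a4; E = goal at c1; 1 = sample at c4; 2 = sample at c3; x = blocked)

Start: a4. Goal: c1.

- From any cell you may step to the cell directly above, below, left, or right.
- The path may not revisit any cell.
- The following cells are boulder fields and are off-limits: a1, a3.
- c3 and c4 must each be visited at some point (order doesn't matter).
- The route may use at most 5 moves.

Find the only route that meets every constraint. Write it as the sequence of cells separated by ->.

a4 -> b4 -> c4 -> c3 -> c2 -> c1

Any route must reach c3 and c4 and still end at c1 within 5 moves, so the order of the required stops is forced.
Route from a4: 2× right (reaching c4), 3× up (reaching c1) — 5 moves in all.
Check: all required cells visited; 5 ≤ 5 moves.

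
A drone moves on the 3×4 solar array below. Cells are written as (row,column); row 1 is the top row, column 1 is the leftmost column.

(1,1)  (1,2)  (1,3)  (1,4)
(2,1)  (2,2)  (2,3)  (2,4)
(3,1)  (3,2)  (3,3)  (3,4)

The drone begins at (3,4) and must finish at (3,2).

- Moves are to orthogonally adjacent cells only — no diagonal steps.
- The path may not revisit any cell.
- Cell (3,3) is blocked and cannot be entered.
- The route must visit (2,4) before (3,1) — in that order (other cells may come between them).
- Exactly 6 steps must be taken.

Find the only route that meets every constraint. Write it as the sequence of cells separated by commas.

The waypoints must appear in the order (2,4), (3,1), with no cell reused.
Route from (3,4): up 1 to (2,4), left 3 to (2,1), down 1 to (3,1), right 1 to (3,2) — 6 moves in all.
Check: order respected ((2,4) at step 1, (3,1) at step 5); 6 moves as required.

(3,4), (2,4), (2,3), (2,2), (2,1), (3,1), (3,2)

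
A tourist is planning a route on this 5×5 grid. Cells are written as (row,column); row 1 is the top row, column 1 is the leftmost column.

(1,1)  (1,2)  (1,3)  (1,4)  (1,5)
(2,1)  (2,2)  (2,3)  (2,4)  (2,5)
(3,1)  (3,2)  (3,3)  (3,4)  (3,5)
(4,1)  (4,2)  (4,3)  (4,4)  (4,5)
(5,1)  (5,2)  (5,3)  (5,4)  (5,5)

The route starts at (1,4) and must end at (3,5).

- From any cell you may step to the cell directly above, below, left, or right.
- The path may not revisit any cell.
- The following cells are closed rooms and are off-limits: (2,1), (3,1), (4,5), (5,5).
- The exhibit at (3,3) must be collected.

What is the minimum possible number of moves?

Any route passes through (3,3) somewhere between (1,4) and (3,5). Summing Manhattan distances along the two legs ((1,4) → (3,3) → (3,5)) gives a lower bound of 3 + 2 = 5 moves.
A route of 5 moves achieves this: (1,4) → (2,4) → (2,3) → (3,3) → (3,4) → (3,5).
Since 5 matches the lower bound, it is optimal.

5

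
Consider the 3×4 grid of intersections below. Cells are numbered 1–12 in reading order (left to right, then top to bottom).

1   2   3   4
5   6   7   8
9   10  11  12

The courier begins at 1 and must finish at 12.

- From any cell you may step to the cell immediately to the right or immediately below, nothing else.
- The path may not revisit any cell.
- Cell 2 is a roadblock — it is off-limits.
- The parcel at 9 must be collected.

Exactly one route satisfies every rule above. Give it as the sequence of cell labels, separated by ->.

Moves only go right or down, so the column and row indices never decrease.
Route from 1: 2× down (reaching 9), 3× right (reaching 12) — 5 moves in all.
Check: all required cells visited.

1 -> 5 -> 9 -> 10 -> 11 -> 12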